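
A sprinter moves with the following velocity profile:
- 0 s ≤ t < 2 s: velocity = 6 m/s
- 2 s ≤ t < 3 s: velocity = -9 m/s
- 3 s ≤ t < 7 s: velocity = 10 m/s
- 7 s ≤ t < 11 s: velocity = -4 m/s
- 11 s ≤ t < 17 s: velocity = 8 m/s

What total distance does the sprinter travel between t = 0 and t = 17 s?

125 m

Total distance travelled is ∫|v| dt — sum the magnitudes of each area piece.
0–2 s: |6| × 2 = 12 m
2–3 s: |-9| × 1 = 9 m
3–7 s: |10| × 4 = 40 m
7–11 s: |-4| × 4 = 16 m
11–17 s: |8| × 6 = 48 m
Total distance = 125 m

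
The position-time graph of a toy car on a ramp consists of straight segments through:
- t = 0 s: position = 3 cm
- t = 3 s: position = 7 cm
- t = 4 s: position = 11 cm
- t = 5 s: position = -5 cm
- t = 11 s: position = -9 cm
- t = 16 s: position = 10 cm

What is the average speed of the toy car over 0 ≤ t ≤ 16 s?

2.9375 cm/s

Average speed = (total path length)/(elapsed time); on a piecewise-linear x-t graph the path length is Σ|Δx|.
0–3 s: |Δx| = |7 − 3| = 4 cm
3–4 s: |Δx| = |11 − 7| = 4 cm
4–5 s: |Δx| = |-5 − 11| = 16 cm
5–11 s: |Δx| = |-9 − -5| = 4 cm
11–16 s: |Δx| = |10 − -9| = 19 cm
Total path = 47 cm; average speed = 47/16 = 2.9375 cm/s.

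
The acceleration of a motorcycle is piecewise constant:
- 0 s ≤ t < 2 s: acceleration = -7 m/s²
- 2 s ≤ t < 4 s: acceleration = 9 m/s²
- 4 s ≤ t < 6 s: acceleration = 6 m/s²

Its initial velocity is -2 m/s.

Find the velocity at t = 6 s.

Δv equals the area under the a-t graph; then v = v₀ + Δv.
0–2 s: -7 × 2 = -14 m/s
2–4 s: 9 × 2 = 18 m/s
4–6 s: 6 × 2 = 12 m/s
Δv = 16 m/s, so v(6) = -2 + (16) = 14 m/s.

14 m/s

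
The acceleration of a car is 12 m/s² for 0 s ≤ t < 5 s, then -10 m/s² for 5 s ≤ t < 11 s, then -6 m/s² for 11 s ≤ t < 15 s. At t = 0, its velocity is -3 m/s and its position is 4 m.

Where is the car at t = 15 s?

241 m

On each constant-a segment, Δv = aΔt and Δx = v₀Δt + ½aΔt²; chain segment to segment.
0–5 s: v starts -3 m/s; Δx = -3·5 + ½·12·5² = 135 m; v ends 57 m/s.
5–11 s: v starts 57 m/s; Δx = 57·6 + ½·-10·6² = 162 m; v ends -3 m/s.
11–15 s: v starts -3 m/s; Δx = -3·4 + ½·-6·4² = -60 m; v ends -27 m/s.
x(15) = 4 + Σ Δx = 241 m.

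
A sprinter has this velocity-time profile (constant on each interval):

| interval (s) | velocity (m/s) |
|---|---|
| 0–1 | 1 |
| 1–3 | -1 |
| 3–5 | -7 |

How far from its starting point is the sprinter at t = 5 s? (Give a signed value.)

-15 m

Net displacement equals the area under the velocity-time graph (areas below the axis count negative).
0–1 s: 1 × 1 = 1 m
1–3 s: -1 × 2 = -2 m
3–5 s: -7 × 2 = -14 m
Net displacement = -15 m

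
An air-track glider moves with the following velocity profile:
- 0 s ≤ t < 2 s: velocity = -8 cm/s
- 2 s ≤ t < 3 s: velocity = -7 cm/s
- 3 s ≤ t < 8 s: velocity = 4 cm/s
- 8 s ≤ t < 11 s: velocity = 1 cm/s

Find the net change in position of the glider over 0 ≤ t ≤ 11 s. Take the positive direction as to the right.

0 cm

Displacement is the signed area under the v-t curve.
0–2 s: -8 × 2 = -16 cm
2–3 s: -7 × 1 = -7 cm
3–8 s: 4 × 5 = 20 cm
8–11 s: 1 × 3 = 3 cm
Net displacement = 0 cm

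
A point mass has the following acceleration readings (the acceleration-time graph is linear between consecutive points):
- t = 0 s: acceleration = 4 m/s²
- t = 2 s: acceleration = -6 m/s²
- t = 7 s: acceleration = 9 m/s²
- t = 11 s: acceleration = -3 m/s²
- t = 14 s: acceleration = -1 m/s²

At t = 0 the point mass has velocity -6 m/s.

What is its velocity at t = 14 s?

5.5 m/s

Δv equals the area under the a-t graph; then v = v₀ + Δv.
0–2 s: ½(4 + -6)(2) = -2 m/s
2–7 s: ½(-6 + 9)(5) = 7.5 m/s
7–11 s: ½(9 + -3)(4) = 12 m/s
11–14 s: ½(-3 + -1)(3) = -6 m/s
Δv = 11.5 m/s, so v(14) = -6 + (11.5) = 5.5 m/s.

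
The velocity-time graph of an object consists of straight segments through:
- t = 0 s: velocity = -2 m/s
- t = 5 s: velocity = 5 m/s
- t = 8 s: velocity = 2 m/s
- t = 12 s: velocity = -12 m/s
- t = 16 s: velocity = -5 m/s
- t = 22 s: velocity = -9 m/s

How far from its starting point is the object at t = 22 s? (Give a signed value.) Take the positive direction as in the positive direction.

-78 m

Displacement is the signed area under the v-t curve.
0–5 s: ½(-2 + 5)(5) = 7.5 m
5–8 s: ½(5 + 2)(3) = 10.5 m
8–12 s: ½(2 + -12)(4) = -20 m
12–16 s: ½(-12 + -5)(4) = -34 m
16–22 s: ½(-5 + -9)(6) = -42 m
Net displacement = -78 m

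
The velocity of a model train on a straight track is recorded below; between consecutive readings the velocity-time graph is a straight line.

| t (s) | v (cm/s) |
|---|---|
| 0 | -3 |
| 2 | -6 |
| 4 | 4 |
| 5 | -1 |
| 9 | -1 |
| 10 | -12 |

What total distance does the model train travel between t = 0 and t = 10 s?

26.4 cm

Total distance travelled is ∫|v| dt — sum the magnitudes of each area piece.
0–2 s: |½(-3 + -6)(2)| = 9 cm
2–4 s: v = 0 at t = 3.2 s; triangle areas 3.6 + 1.6 = 5.2 cm
4–5 s: v = 0 at t = 4.8 s; triangle areas 1.6 + 0.1 = 1.7 cm
5–9 s: |-1| × 4 = 4 cm
9–10 s: |½(-1 + -12)(1)| = 6.5 cm
Total distance = 26.4 cm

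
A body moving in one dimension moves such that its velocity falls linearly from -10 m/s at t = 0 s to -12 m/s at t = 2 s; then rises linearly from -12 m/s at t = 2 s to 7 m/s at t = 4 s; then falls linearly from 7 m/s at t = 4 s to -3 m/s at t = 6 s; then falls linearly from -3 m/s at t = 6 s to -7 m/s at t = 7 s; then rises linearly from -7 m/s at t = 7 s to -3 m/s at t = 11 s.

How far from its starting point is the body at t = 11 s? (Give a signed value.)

Displacement is the signed area under the v-t curve.
0–2 s: ½(-10 + -12)(2) = -22 m
2–4 s: ½(-12 + 7)(2) = -5 m
4–6 s: ½(7 + -3)(2) = 4 m
6–7 s: ½(-3 + -7)(1) = -5 m
7–11 s: ½(-7 + -3)(4) = -20 m
Net displacement = -48 m

-48 m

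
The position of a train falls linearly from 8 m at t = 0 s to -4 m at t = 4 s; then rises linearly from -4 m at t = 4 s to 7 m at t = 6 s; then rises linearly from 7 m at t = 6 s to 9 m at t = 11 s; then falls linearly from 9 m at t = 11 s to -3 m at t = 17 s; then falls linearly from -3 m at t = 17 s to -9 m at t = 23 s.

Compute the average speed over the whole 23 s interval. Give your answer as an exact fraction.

43/23 m/s

Average speed = (total path length)/(elapsed time); on a piecewise-linear x-t graph the path length is Σ|Δx|.
0–4 s: |Δx| = |-4 − 8| = 12 m
4–6 s: |Δx| = |7 − -4| = 11 m
6–11 s: |Δx| = |9 − 7| = 2 m
11–17 s: |Δx| = |-3 − 9| = 12 m
17–23 s: |Δx| = |-9 − -3| = 6 m
Total path = 43 m; average speed = 43/23 = 43/23 m/s.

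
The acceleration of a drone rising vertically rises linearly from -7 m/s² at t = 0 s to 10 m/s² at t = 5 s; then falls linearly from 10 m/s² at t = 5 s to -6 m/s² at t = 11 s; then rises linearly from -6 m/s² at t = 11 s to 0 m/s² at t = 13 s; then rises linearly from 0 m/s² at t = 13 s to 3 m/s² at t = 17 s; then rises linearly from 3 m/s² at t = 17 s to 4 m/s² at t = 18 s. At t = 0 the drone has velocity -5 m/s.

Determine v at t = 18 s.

18 m/s

Δv equals the area under the a-t graph; then v = v₀ + Δv.
0–5 s: ½(-7 + 10)(5) = 7.5 m/s
5–11 s: ½(10 + -6)(6) = 12 m/s
11–13 s: ½(-6 + 0)(2) = -6 m/s
13–17 s: ½(0 + 3)(4) = 6 m/s
17–18 s: ½(3 + 4)(1) = 3.5 m/s
Δv = 23 m/s, so v(18) = -5 + (23) = 18 m/s.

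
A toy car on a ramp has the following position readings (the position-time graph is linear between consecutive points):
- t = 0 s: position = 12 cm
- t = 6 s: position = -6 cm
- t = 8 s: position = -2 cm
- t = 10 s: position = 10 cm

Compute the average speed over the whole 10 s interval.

Average speed = (total path length)/(elapsed time); on a piecewise-linear x-t graph the path length is Σ|Δx|.
0–6 s: |Δx| = |-6 − 12| = 18 cm
6–8 s: |Δx| = |-2 − -6| = 4 cm
8–10 s: |Δx| = |10 − -2| = 12 cm
Total path = 34 cm; average speed = 34/10 = 3.4 cm/s.

3.4 cm/s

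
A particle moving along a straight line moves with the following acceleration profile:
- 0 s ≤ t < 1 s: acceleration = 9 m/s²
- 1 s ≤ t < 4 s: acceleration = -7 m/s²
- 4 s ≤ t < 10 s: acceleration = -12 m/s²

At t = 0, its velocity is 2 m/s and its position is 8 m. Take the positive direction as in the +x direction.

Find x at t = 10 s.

-260 m

On each constant-a segment, Δv = aΔt and Δx = v₀Δt + ½aΔt²; chain segment to segment.
0–1 s: v starts 2 m/s; Δx = 2·1 + ½·9·1² = 6.5 m; v ends 11 m/s.
1–4 s: v starts 11 m/s; Δx = 11·3 + ½·-7·3² = 1.5 m; v ends -10 m/s.
4–10 s: v starts -10 m/s; Δx = -10·6 + ½·-12·6² = -276 m; v ends -82 m/s.
x(10) = 8 + Σ Δx = -260 m.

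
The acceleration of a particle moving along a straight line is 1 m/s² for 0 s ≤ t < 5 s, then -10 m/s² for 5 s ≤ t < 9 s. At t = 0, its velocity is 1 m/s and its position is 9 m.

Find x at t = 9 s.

On each constant-a segment, Δv = aΔt and Δx = v₀Δt + ½aΔt²; chain segment to segment.
0–5 s: v starts 1 m/s; Δx = 1·5 + ½·1·5² = 17.5 m; v ends 6 m/s.
5–9 s: v starts 6 m/s; Δx = 6·4 + ½·-10·4² = -56 m; v ends -34 m/s.
x(9) = 9 + Σ Δx = -29.5 m.

-29.5 m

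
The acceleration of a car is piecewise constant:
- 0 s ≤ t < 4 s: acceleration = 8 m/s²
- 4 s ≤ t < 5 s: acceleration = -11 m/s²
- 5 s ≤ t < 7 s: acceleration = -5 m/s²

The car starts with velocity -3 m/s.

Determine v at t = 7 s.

Δv equals the area under the a-t graph; then v = v₀ + Δv.
0–4 s: 8 × 4 = 32 m/s
4–5 s: -11 × 1 = -11 m/s
5–7 s: -5 × 2 = -10 m/s
Δv = 11 m/s, so v(7) = -3 + (11) = 8 m/s.

8 m/s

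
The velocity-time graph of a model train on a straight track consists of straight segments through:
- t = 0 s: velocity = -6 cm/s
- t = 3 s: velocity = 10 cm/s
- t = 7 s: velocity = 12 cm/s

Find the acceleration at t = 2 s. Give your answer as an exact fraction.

16/3 cm/s²

Acceleration is the slope of the v-t graph on 0–3 s: (10 − -6)/(3 − 0) = 16/3 cm/s².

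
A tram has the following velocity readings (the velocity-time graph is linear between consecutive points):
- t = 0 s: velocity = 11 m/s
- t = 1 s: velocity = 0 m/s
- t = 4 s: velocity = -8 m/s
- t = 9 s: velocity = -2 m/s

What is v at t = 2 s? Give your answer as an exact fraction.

-8/3 m/s

On 1–4 s the graph is linear from 0 to -8 m/s: v(2) = 0 + (-8 − 0)·(2 − 1)/(4 − 1) = -8/3 m/s.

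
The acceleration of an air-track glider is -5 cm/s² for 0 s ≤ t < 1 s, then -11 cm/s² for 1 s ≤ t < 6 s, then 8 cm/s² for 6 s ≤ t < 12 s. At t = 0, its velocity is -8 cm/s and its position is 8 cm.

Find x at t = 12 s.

-469 cm

On each constant-a segment, Δv = aΔt and Δx = v₀Δt + ½aΔt²; chain segment to segment.
0–1 s: v starts -8 cm/s; Δx = -8·1 + ½·-5·1² = -10.5 cm; v ends -13 cm/s.
1–6 s: v starts -13 cm/s; Δx = -13·5 + ½·-11·5² = -202.5 cm; v ends -68 cm/s.
6–12 s: v starts -68 cm/s; Δx = -68·6 + ½·8·6² = -264 cm; v ends -20 cm/s.
x(12) = 8 + Σ Δx = -469 cm.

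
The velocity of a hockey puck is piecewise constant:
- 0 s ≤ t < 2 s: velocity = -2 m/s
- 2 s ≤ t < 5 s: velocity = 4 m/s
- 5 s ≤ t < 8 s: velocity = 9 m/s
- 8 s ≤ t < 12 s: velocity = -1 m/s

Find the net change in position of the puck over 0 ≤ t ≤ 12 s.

31 m

Net displacement equals the area under the velocity-time graph (areas below the axis count negative).
0–2 s: -2 × 2 = -4 m
2–5 s: 4 × 3 = 12 m
5–8 s: 9 × 3 = 27 m
8–12 s: -1 × 4 = -4 m
Net displacement = 31 m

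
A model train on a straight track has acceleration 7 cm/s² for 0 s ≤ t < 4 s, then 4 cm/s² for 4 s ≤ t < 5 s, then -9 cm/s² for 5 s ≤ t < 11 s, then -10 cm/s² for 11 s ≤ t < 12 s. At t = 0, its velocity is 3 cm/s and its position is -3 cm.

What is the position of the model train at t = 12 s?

On each constant-a segment, Δv = aΔt and Δx = v₀Δt + ½aΔt²; chain segment to segment.
0–4 s: v starts 3 cm/s; Δx = 3·4 + ½·7·4² = 68 cm; v ends 31 cm/s.
4–5 s: v starts 31 cm/s; Δx = 31·1 + ½·4·1² = 33 cm; v ends 35 cm/s.
5–11 s: v starts 35 cm/s; Δx = 35·6 + ½·-9·6² = 48 cm; v ends -19 cm/s.
11–12 s: v starts -19 cm/s; Δx = -19·1 + ½·-10·1² = -24 cm; v ends -29 cm/s.
x(12) = -3 + Σ Δx = 122 cm.

122 cm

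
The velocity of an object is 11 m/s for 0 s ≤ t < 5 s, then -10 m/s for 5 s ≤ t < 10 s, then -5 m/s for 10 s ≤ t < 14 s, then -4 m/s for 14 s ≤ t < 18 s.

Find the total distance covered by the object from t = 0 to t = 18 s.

141 m

Total distance travelled is ∫|v| dt — sum the magnitudes of each area piece.
0–5 s: |11| × 5 = 55 m
5–10 s: |-10| × 5 = 50 m
10–14 s: |-5| × 4 = 20 m
14–18 s: |-4| × 4 = 16 m
Total distance = 141 m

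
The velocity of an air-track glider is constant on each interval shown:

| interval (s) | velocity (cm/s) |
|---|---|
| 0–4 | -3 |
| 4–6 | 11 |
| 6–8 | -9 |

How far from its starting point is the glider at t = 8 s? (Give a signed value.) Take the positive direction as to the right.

Net displacement equals the area under the velocity-time graph (areas below the axis count negative).
0–4 s: -3 × 4 = -12 cm
4–6 s: 11 × 2 = 22 cm
6–8 s: -9 × 2 = -18 cm
Net displacement = -8 cm

-8 cm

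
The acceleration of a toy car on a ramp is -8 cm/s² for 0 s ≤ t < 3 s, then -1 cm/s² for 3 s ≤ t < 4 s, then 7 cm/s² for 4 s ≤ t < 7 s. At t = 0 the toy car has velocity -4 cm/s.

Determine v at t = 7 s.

-8 cm/s

Δv equals the area under the a-t graph; then v = v₀ + Δv.
0–3 s: -8 × 3 = -24 cm/s
3–4 s: -1 × 1 = -1 cm/s
4–7 s: 7 × 3 = 21 cm/s
Δv = -4 cm/s, so v(7) = -4 + (-4) = -8 cm/s.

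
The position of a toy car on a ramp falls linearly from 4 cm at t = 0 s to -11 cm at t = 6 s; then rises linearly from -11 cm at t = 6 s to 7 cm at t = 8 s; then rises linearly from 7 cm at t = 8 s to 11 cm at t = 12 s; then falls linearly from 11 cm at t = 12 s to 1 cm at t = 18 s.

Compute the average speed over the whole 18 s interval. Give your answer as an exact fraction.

47/18 cm/s

Average speed = (total path length)/(elapsed time); on a piecewise-linear x-t graph the path length is Σ|Δx|.
0–6 s: |Δx| = |-11 − 4| = 15 cm
6–8 s: |Δx| = |7 − -11| = 18 cm
8–12 s: |Δx| = |11 − 7| = 4 cm
12–18 s: |Δx| = |1 − 11| = 10 cm
Total path = 47 cm; average speed = 47/18 = 47/18 cm/s.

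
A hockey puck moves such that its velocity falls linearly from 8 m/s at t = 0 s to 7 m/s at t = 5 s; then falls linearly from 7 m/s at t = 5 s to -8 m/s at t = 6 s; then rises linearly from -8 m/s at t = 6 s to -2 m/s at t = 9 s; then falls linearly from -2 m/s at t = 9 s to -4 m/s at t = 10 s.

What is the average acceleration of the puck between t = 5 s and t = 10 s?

-2.2 m/s²

Average acceleration = Δv/Δt = (-4 − 7)/(10 − 5) = -2.2 m/s².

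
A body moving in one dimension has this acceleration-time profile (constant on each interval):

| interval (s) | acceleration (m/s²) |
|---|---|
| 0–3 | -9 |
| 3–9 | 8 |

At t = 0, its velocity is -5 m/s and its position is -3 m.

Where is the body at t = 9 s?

-106.5 m

On each constant-a segment, Δv = aΔt and Δx = v₀Δt + ½aΔt²; chain segment to segment.
0–3 s: v starts -5 m/s; Δx = -5·3 + ½·-9·3² = -55.5 m; v ends -32 m/s.
3–9 s: v starts -32 m/s; Δx = -32·6 + ½·8·6² = -48 m; v ends 16 m/s.
x(9) = -3 + Σ Δx = -106.5 m.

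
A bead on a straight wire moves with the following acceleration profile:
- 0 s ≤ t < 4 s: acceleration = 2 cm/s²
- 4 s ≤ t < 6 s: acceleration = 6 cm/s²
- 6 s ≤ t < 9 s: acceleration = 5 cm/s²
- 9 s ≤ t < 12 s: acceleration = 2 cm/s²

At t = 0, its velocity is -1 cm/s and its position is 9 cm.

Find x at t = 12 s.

On each constant-a segment, Δv = aΔt and Δx = v₀Δt + ½aΔt²; chain segment to segment.
0–4 s: v starts -1 cm/s; Δx = -1·4 + ½·2·4² = 12 cm; v ends 7 cm/s.
4–6 s: v starts 7 cm/s; Δx = 7·2 + ½·6·2² = 26 cm; v ends 19 cm/s.
6–9 s: v starts 19 cm/s; Δx = 19·3 + ½·5·3² = 79.5 cm; v ends 34 cm/s.
9–12 s: v starts 34 cm/s; Δx = 34·3 + ½·2·3² = 111 cm; v ends 40 cm/s.
x(12) = 9 + Σ Δx = 237.5 cm.

237.5 cm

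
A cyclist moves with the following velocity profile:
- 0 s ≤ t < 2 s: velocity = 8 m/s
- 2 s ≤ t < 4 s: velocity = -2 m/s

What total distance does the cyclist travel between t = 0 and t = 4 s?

20 m

Distance (not displacement) is the total path length: add the absolute areas under v-t.
0–2 s: |8| × 2 = 16 m
2–4 s: |-2| × 2 = 4 m
Total distance = 20 m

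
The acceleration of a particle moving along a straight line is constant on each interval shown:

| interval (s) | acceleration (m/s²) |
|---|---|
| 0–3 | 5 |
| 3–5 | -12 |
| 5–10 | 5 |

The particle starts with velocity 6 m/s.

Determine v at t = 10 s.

22 m/s

Δv equals the area under the a-t graph; then v = v₀ + Δv.
0–3 s: 5 × 3 = 15 m/s
3–5 s: -12 × 2 = -24 m/s
5–10 s: 5 × 5 = 25 m/s
Δv = 16 m/s, so v(10) = 6 + (16) = 22 m/s.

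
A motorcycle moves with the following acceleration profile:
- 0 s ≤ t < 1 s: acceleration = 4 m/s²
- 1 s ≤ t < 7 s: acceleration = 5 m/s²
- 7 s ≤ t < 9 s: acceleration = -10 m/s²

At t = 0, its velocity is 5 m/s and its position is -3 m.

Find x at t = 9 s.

On each constant-a segment, Δv = aΔt and Δx = v₀Δt + ½aΔt²; chain segment to segment.
0–1 s: v starts 5 m/s; Δx = 5·1 + ½·4·1² = 7 m; v ends 9 m/s.
1–7 s: v starts 9 m/s; Δx = 9·6 + ½·5·6² = 144 m; v ends 39 m/s.
7–9 s: v starts 39 m/s; Δx = 39·2 + ½·-10·2² = 58 m; v ends 19 m/s.
x(9) = -3 + Σ Δx = 206 m.

206 m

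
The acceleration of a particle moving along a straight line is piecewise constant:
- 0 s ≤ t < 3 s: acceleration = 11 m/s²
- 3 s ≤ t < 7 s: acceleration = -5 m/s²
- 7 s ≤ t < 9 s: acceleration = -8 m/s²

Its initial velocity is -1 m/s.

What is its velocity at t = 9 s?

Δv equals the area under the a-t graph; then v = v₀ + Δv.
0–3 s: 11 × 3 = 33 m/s
3–7 s: -5 × 4 = -20 m/s
7–9 s: -8 × 2 = -16 m/s
Δv = -3 m/s, so v(9) = -1 + (-3) = -4 m/s.

-4 m/s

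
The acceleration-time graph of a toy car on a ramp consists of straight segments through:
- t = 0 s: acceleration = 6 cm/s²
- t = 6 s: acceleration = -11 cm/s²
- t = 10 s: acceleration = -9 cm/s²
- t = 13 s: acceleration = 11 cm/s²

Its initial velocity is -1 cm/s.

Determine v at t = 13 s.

-53 cm/s

Δv equals the area under the a-t graph; then v = v₀ + Δv.
0–6 s: ½(6 + -11)(6) = -15 cm/s
6–10 s: ½(-11 + -9)(4) = -40 cm/s
10–13 s: ½(-9 + 11)(3) = 3 cm/s
Δv = -52 cm/s, so v(13) = -1 + (-52) = -53 cm/s.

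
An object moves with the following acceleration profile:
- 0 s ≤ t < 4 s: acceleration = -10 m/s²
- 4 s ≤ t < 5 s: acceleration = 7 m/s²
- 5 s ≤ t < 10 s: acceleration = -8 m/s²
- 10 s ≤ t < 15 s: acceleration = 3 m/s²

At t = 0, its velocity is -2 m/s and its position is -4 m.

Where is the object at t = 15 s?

-743 m

On each constant-a segment, Δv = aΔt and Δx = v₀Δt + ½aΔt²; chain segment to segment.
0–4 s: v starts -2 m/s; Δx = -2·4 + ½·-10·4² = -88 m; v ends -42 m/s.
4–5 s: v starts -42 m/s; Δx = -42·1 + ½·7·1² = -38.5 m; v ends -35 m/s.
5–10 s: v starts -35 m/s; Δx = -35·5 + ½·-8·5² = -275 m; v ends -75 m/s.
10–15 s: v starts -75 m/s; Δx = -75·5 + ½·3·5² = -337.5 m; v ends -60 m/s.
x(15) = -4 + Σ Δx = -743 m.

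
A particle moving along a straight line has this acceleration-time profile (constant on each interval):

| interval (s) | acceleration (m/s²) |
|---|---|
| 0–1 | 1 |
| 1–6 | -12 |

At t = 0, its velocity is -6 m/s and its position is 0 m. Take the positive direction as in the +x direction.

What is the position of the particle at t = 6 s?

On each constant-a segment, Δv = aΔt and Δx = v₀Δt + ½aΔt²; chain segment to segment.
0–1 s: v starts -6 m/s; Δx = -6·1 + ½·1·1² = -5.5 m; v ends -5 m/s.
1–6 s: v starts -5 m/s; Δx = -5·5 + ½·-12·5² = -175 m; v ends -65 m/s.
x(6) = 0 + Σ Δx = -180.5 m.

-180.5 m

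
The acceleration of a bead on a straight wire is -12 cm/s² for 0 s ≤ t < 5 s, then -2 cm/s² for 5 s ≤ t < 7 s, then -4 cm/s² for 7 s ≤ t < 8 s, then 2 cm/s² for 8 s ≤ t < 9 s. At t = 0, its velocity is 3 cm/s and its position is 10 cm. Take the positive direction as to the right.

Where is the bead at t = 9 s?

On each constant-a segment, Δv = aΔt and Δx = v₀Δt + ½aΔt²; chain segment to segment.
0–5 s: v starts 3 cm/s; Δx = 3·5 + ½·-12·5² = -135 cm; v ends -57 cm/s.
5–7 s: v starts -57 cm/s; Δx = -57·2 + ½·-2·2² = -118 cm; v ends -61 cm/s.
7–8 s: v starts -61 cm/s; Δx = -61·1 + ½·-4·1² = -63 cm; v ends -65 cm/s.
8–9 s: v starts -65 cm/s; Δx = -65·1 + ½·2·1² = -64 cm; v ends -63 cm/s.
x(9) = 10 + Σ Δx = -370 cm.

-370 cm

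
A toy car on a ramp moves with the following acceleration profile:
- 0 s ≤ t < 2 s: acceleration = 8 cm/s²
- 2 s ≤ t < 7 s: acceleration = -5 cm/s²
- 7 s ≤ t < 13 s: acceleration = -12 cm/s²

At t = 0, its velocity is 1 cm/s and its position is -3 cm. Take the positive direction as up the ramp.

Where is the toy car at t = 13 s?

On each constant-a segment, Δv = aΔt and Δx = v₀Δt + ½aΔt²; chain segment to segment.
0–2 s: v starts 1 cm/s; Δx = 1·2 + ½·8·2² = 18 cm; v ends 17 cm/s.
2–7 s: v starts 17 cm/s; Δx = 17·5 + ½·-5·5² = 22.5 cm; v ends -8 cm/s.
7–13 s: v starts -8 cm/s; Δx = -8·6 + ½·-12·6² = -264 cm; v ends -80 cm/s.
x(13) = -3 + Σ Δx = -226.5 cm.

-226.5 cm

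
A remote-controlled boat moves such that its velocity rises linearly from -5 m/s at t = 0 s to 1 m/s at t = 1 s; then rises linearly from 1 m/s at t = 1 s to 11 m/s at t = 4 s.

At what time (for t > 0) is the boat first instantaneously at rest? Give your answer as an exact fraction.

t = 5/6 s

v changes sign on 0–1 s (from -5 to 1); the graph is linear there, so v = 0 at t = 0 + (5)·(1 − 0)/(1 − -5) = 5/6 s.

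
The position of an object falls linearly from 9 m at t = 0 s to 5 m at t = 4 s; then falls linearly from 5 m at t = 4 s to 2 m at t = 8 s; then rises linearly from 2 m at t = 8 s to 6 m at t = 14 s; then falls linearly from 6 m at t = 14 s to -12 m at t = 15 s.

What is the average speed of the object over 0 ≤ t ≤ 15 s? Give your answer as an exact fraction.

29/15 m/s

Average speed = (total path length)/(elapsed time); on a piecewise-linear x-t graph the path length is Σ|Δx|.
0–4 s: |Δx| = |5 − 9| = 4 m
4–8 s: |Δx| = |2 − 5| = 3 m
8–14 s: |Δx| = |6 − 2| = 4 m
14–15 s: |Δx| = |-12 − 6| = 18 m
Total path = 29 m; average speed = 29/15 = 29/15 m/s.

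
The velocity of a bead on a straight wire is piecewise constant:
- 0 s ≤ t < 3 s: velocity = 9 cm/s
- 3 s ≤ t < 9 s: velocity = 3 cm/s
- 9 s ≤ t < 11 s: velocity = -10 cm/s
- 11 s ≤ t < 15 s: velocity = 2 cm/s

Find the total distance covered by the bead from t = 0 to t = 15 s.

Total distance travelled is ∫|v| dt — sum the magnitudes of each area piece.
0–3 s: |9| × 3 = 27 cm
3–9 s: |3| × 6 = 18 cm
9–11 s: |-10| × 2 = 20 cm
11–15 s: |2| × 4 = 8 cm
Total distance = 73 cm

73 cm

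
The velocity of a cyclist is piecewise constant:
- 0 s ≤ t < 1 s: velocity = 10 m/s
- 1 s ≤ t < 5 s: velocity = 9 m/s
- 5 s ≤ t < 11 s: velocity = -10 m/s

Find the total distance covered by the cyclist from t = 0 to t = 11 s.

Total distance travelled is ∫|v| dt — sum the magnitudes of each area piece.
0–1 s: |10| × 1 = 10 m
1–5 s: |9| × 4 = 36 m
5–11 s: |-10| × 6 = 60 m
Total distance = 106 m

106 m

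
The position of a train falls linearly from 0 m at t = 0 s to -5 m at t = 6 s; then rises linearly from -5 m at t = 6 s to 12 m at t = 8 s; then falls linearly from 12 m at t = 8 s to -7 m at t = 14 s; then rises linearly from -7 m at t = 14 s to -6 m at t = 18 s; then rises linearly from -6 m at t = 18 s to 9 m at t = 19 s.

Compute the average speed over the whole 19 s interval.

3 m/s

Average speed = (total path length)/(elapsed time); on a piecewise-linear x-t graph the path length is Σ|Δx|.
0–6 s: |Δx| = |-5 − 0| = 5 m
6–8 s: |Δx| = |12 − -5| = 17 m
8–14 s: |Δx| = |-7 − 12| = 19 m
14–18 s: |Δx| = |-6 − -7| = 1 m
18–19 s: |Δx| = |9 − -6| = 15 m
Total path = 57 m; average speed = 57/19 = 3 m/s.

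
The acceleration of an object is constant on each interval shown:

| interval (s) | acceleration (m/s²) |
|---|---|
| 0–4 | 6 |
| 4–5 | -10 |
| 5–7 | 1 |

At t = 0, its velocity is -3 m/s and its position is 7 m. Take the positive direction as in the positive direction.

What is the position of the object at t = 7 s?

83 m

On each constant-a segment, Δv = aΔt and Δx = v₀Δt + ½aΔt²; chain segment to segment.
0–4 s: v starts -3 m/s; Δx = -3·4 + ½·6·4² = 36 m; v ends 21 m/s.
4–5 s: v starts 21 m/s; Δx = 21·1 + ½·-10·1² = 16 m; v ends 11 m/s.
5–7 s: v starts 11 m/s; Δx = 11·2 + ½·1·2² = 24 m; v ends 13 m/s.
x(7) = 7 + Σ Δx = 83 m.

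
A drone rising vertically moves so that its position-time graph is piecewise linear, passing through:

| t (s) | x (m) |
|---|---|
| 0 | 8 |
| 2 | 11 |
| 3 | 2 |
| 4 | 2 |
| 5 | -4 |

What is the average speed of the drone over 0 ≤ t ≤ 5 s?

Average speed = (total path length)/(elapsed time); on a piecewise-linear x-t graph the path length is Σ|Δx|.
0–2 s: |Δx| = |11 − 8| = 3 m
2–3 s: |Δx| = |2 − 11| = 9 m
3–4 s: |Δx| = |2 − 2| = 0 m
4–5 s: |Δx| = |-4 − 2| = 6 m
Total path = 18 m; average speed = 18/5 = 3.6 m/s.

3.6 m/s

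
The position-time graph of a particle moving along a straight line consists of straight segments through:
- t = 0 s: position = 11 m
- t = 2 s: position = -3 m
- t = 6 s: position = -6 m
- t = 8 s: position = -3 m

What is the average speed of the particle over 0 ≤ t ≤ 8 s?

2.5 m/s

Average speed = (total path length)/(elapsed time); on a piecewise-linear x-t graph the path length is Σ|Δx|.
0–2 s: |Δx| = |-3 − 11| = 14 m
2–6 s: |Δx| = |-6 − -3| = 3 m
6–8 s: |Δx| = |-3 − -6| = 3 m
Total path = 20 m; average speed = 20/8 = 2.5 m/s.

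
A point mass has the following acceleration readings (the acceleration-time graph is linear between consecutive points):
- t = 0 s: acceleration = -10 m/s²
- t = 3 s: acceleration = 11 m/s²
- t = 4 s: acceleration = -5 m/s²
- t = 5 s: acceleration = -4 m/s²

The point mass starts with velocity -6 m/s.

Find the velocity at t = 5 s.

Δv equals the area under the a-t graph; then v = v₀ + Δv.
0–3 s: ½(-10 + 11)(3) = 1.5 m/s
3–4 s: ½(11 + -5)(1) = 3 m/s
4–5 s: ½(-5 + -4)(1) = -4.5 m/s
Δv = 0 m/s, so v(5) = -6 + (0) = -6 m/s.

-6 m/s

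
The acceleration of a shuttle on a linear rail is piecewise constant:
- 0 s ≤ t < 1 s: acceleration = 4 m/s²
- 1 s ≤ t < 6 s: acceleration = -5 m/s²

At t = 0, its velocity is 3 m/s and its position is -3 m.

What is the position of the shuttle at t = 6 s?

-25.5 m

On each constant-a segment, Δv = aΔt and Δx = v₀Δt + ½aΔt²; chain segment to segment.
0–1 s: v starts 3 m/s; Δx = 3·1 + ½·4·1² = 5 m; v ends 7 m/s.
1–6 s: v starts 7 m/s; Δx = 7·5 + ½·-5·5² = -27.5 m; v ends -18 m/s.
x(6) = -3 + Σ Δx = -25.5 m.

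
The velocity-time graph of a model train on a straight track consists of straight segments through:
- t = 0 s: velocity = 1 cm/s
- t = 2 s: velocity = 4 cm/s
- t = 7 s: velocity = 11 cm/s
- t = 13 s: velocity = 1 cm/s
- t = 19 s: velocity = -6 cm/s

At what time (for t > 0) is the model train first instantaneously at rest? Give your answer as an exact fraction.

t = 97/7 s

v changes sign on 13–19 s (from 1 to -6); the graph is linear there, so v = 0 at t = 13 + (-1)·(19 − 13)/(-6 − 1) = 97/7 s.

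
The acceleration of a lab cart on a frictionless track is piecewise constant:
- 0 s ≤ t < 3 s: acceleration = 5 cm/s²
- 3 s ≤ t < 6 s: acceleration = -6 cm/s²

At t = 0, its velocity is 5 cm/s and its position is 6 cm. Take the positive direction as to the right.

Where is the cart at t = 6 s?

On each constant-a segment, Δv = aΔt and Δx = v₀Δt + ½aΔt²; chain segment to segment.
0–3 s: v starts 5 cm/s; Δx = 5·3 + ½·5·3² = 37.5 cm; v ends 20 cm/s.
3–6 s: v starts 20 cm/s; Δx = 20·3 + ½·-6·3² = 33 cm; v ends 2 cm/s.
x(6) = 6 + Σ Δx = 76.5 cm.

76.5 cm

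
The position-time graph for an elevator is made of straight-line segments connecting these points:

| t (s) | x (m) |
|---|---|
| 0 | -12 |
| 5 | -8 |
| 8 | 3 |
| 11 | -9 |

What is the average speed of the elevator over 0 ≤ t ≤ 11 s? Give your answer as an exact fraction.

27/11 m/s

Average speed = (total path length)/(elapsed time); on a piecewise-linear x-t graph the path length is Σ|Δx|.
0–5 s: |Δx| = |-8 − -12| = 4 m
5–8 s: |Δx| = |3 − -8| = 11 m
8–11 s: |Δx| = |-9 − 3| = 12 m
Total path = 27 m; average speed = 27/11 = 27/11 m/s.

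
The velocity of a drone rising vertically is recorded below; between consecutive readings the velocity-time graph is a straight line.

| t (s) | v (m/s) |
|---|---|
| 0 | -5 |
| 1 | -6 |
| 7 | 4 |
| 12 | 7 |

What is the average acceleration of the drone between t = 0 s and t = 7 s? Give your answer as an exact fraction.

Average acceleration = Δv/Δt = (4 − -5)/(7 − 0) = 9/7 m/s².

9/7 m/s²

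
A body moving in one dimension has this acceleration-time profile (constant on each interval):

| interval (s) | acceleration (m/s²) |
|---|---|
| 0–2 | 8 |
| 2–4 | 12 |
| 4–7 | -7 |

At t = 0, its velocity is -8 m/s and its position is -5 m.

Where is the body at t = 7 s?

99.5 m

On each constant-a segment, Δv = aΔt and Δx = v₀Δt + ½aΔt²; chain segment to segment.
0–2 s: v starts -8 m/s; Δx = -8·2 + ½·8·2² = 0 m; v ends 8 m/s.
2–4 s: v starts 8 m/s; Δx = 8·2 + ½·12·2² = 40 m; v ends 32 m/s.
4–7 s: v starts 32 m/s; Δx = 32·3 + ½·-7·3² = 64.5 m; v ends 11 m/s.
x(7) = -5 + Σ Δx = 99.5 m.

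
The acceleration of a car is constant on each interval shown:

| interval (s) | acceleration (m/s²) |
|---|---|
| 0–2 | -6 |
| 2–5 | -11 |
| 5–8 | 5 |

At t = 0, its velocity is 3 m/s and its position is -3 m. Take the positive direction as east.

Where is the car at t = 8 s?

On each constant-a segment, Δv = aΔt and Δx = v₀Δt + ½aΔt²; chain segment to segment.
0–2 s: v starts 3 m/s; Δx = 3·2 + ½·-6·2² = -6 m; v ends -9 m/s.
2–5 s: v starts -9 m/s; Δx = -9·3 + ½·-11·3² = -76.5 m; v ends -42 m/s.
5–8 s: v starts -42 m/s; Δx = -42·3 + ½·5·3² = -103.5 m; v ends -27 m/s.
x(8) = -3 + Σ Δx = -189 m.

-189 m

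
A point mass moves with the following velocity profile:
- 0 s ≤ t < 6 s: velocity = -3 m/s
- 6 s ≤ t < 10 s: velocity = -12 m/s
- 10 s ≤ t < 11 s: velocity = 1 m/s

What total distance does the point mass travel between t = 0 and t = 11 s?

Distance (not displacement) is the total path length: add the absolute areas under v-t.
0–6 s: |-3| × 6 = 18 m
6–10 s: |-12| × 4 = 48 m
10–11 s: |1| × 1 = 1 m
Total distance = 67 m

67 m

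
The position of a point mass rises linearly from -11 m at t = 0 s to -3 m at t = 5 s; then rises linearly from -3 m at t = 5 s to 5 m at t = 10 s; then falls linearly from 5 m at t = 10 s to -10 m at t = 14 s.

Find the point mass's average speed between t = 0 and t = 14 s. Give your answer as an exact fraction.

31/14 m/s

Average speed = (total path length)/(elapsed time); on a piecewise-linear x-t graph the path length is Σ|Δx|.
0–5 s: |Δx| = |-3 − -11| = 8 m
5–10 s: |Δx| = |5 − -3| = 8 m
10–14 s: |Δx| = |-10 − 5| = 15 m
Total path = 31 m; average speed = 31/14 = 31/14 m/s.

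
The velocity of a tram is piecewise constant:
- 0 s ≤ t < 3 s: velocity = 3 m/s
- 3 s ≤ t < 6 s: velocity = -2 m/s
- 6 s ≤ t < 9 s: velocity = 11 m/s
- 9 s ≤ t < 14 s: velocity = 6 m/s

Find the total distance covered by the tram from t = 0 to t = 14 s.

78 m

Distance (not displacement) is the total path length: add the absolute areas under v-t.
0–3 s: |3| × 3 = 9 m
3–6 s: |-2| × 3 = 6 m
6–9 s: |11| × 3 = 33 m
9–14 s: |6| × 5 = 30 m
Total distance = 78 m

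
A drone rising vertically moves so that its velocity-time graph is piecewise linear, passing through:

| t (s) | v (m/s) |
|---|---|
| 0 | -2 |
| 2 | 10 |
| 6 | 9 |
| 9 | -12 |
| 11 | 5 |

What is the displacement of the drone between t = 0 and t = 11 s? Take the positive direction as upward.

34.5 m

Displacement is the signed area under the v-t curve.
0–2 s: ½(-2 + 10)(2) = 8 m
2–6 s: ½(10 + 9)(4) = 38 m
6–9 s: ½(9 + -12)(3) = -4.5 m
9–11 s: ½(-12 + 5)(2) = -7 m
Net displacement = 34.5 m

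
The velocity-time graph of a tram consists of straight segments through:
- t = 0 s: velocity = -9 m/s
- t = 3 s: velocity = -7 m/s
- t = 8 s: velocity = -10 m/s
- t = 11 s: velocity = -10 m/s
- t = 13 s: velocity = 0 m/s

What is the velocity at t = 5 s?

-8.2 m/s

On 3–8 s the graph is linear from -7 to -10 m/s: v(5) = -7 + (-10 − -7)·(5 − 3)/(8 − 3) = -8.2 m/s.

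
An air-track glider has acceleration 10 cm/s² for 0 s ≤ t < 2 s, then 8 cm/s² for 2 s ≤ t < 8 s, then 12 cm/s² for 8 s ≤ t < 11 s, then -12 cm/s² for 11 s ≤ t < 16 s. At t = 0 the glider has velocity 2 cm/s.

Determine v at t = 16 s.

46 cm/s

Δv equals the area under the a-t graph; then v = v₀ + Δv.
0–2 s: 10 × 2 = 20 cm/s
2–8 s: 8 × 6 = 48 cm/s
8–11 s: 12 × 3 = 36 cm/s
11–16 s: -12 × 5 = -60 cm/s
Δv = 44 cm/s, so v(16) = 2 + (44) = 46 cm/s.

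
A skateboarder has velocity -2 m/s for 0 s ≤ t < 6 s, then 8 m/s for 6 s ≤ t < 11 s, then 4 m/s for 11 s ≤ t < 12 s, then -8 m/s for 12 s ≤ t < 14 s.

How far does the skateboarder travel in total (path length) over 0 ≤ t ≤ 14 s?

Distance (not displacement) is the total path length: add the absolute areas under v-t.
0–6 s: |-2| × 6 = 12 m
6–11 s: |8| × 5 = 40 m
11–12 s: |4| × 1 = 4 m
12–14 s: |-8| × 2 = 16 m
Total distance = 72 m

72 m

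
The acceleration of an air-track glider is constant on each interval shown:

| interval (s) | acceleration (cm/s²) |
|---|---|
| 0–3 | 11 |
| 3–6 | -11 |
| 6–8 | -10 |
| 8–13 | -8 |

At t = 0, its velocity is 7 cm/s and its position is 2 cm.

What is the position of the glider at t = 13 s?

On each constant-a segment, Δv = aΔt and Δx = v₀Δt + ½aΔt²; chain segment to segment.
0–3 s: v starts 7 cm/s; Δx = 7·3 + ½·11·3² = 70.5 cm; v ends 40 cm/s.
3–6 s: v starts 40 cm/s; Δx = 40·3 + ½·-11·3² = 70.5 cm; v ends 7 cm/s.
6–8 s: v starts 7 cm/s; Δx = 7·2 + ½·-10·2² = -6 cm; v ends -13 cm/s.
8–13 s: v starts -13 cm/s; Δx = -13·5 + ½·-8·5² = -165 cm; v ends -53 cm/s.
x(13) = 2 + Σ Δx = -28 cm.

-28 cm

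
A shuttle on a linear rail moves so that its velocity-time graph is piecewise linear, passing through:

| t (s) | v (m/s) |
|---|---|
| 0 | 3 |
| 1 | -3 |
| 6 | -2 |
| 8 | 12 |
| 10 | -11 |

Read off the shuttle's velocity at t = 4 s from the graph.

-2.4 m/s

On 1–6 s the graph is linear from -3 to -2 m/s: v(4) = -3 + (-2 − -3)·(4 − 1)/(6 − 1) = -2.4 m/s.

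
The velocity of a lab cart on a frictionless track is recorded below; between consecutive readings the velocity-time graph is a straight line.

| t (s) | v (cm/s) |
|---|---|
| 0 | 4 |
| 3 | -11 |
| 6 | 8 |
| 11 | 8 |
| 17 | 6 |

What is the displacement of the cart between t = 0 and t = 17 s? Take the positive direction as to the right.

Net displacement equals the area under the velocity-time graph (areas below the axis count negative).
0–3 s: ½(4 + -11)(3) = -10.5 cm
3–6 s: ½(-11 + 8)(3) = -4.5 cm
6–11 s: 8 × 5 = 40 cm
11–17 s: ½(8 + 6)(6) = 42 cm
Net displacement = 67 cm

67 cm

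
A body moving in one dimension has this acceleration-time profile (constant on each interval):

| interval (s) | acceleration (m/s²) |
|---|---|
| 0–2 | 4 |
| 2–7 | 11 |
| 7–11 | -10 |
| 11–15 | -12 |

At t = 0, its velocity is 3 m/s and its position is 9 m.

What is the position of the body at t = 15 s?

407.5 m

On each constant-a segment, Δv = aΔt and Δx = v₀Δt + ½aΔt²; chain segment to segment.
0–2 s: v starts 3 m/s; Δx = 3·2 + ½·4·2² = 14 m; v ends 11 m/s.
2–7 s: v starts 11 m/s; Δx = 11·5 + ½·11·5² = 192.5 m; v ends 66 m/s.
7–11 s: v starts 66 m/s; Δx = 66·4 + ½·-10·4² = 184 m; v ends 26 m/s.
11–15 s: v starts 26 m/s; Δx = 26·4 + ½·-12·4² = 8 m; v ends -22 m/s.
x(15) = 9 + Σ Δx = 407.5 m.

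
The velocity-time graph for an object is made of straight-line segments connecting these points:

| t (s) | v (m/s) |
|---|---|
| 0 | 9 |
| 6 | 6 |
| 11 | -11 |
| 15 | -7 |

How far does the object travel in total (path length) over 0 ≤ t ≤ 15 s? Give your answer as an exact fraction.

Distance (not displacement) is the total path length: add the absolute areas under v-t.
0–6 s: |½(9 + 6)(6)| = 45 m
6–11 s: v = 0 at t = 132/17 s; triangle areas 90/17 + 605/34 = 785/34 m
11–15 s: |½(-11 + -7)(4)| = 36 m
Total distance = 3539/34 m

3539/34 m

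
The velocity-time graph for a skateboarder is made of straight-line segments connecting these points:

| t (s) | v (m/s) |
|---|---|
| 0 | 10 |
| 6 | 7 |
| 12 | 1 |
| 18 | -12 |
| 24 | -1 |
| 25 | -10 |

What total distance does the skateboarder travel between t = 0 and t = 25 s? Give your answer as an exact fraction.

3977/26 m

Distance (not displacement) is the total path length: add the absolute areas under v-t.
0–6 s: |½(10 + 7)(6)| = 51 m
6–12 s: |½(7 + 1)(6)| = 24 m
12–18 s: v = 0 at t = 162/13 s; triangle areas 3/13 + 432/13 = 435/13 m
18–24 s: |½(-12 + -1)(6)| = 39 m
24–25 s: |½(-1 + -10)(1)| = 5.5 m
Total distance = 3977/26 m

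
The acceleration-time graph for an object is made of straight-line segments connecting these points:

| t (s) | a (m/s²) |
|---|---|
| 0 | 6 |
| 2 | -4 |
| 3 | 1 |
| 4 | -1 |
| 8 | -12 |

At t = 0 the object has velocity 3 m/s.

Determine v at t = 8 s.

Δv equals the area under the a-t graph; then v = v₀ + Δv.
0–2 s: ½(6 + -4)(2) = 2 m/s
2–3 s: ½(-4 + 1)(1) = -1.5 m/s
3–4 s: ½(1 + -1)(1) = 0 m/s
4–8 s: ½(-1 + -12)(4) = -26 m/s
Δv = -25.5 m/s, so v(8) = 3 + (-25.5) = -22.5 m/s.

-22.5 m/s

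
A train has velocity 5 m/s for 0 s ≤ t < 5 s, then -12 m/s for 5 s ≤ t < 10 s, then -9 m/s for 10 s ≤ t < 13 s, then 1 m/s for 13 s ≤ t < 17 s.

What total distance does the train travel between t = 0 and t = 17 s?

116 m

Distance (not displacement) is the total path length: add the absolute areas under v-t.
0–5 s: |5| × 5 = 25 m
5–10 s: |-12| × 5 = 60 m
10–13 s: |-9| × 3 = 27 m
13–17 s: |1| × 4 = 4 m
Total distance = 116 m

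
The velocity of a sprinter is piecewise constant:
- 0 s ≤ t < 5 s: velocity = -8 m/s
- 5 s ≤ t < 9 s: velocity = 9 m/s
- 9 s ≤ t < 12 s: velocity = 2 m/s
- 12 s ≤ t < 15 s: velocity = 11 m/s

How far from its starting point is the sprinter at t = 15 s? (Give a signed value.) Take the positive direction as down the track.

35 m

Displacement is the signed area under the v-t curve.
0–5 s: -8 × 5 = -40 m
5–9 s: 9 × 4 = 36 m
9–12 s: 2 × 3 = 6 m
12–15 s: 11 × 3 = 33 m
Net displacement = 35 m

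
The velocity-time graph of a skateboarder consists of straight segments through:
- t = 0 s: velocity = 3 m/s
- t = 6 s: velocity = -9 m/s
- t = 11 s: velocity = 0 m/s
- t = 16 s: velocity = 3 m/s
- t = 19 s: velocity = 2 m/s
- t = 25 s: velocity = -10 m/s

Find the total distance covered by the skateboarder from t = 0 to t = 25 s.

Total distance travelled is ∫|v| dt — sum the magnitudes of each area piece.
0–6 s: v = 0 at t = 1.5 s; triangle areas 2.25 + 20.25 = 22.5 m
6–11 s: |½(-9 + 0)(5)| = 22.5 m
11–16 s: |½(0 + 3)(5)| = 7.5 m
16–19 s: |½(3 + 2)(3)| = 7.5 m
19–25 s: v = 0 at t = 20 s; triangle areas 1 + 25 = 26 m
Total distance = 86 m

86 m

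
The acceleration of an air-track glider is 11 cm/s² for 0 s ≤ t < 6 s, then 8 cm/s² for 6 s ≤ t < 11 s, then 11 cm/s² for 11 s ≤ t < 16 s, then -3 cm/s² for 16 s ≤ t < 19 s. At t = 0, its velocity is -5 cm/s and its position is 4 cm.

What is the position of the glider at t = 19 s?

On each constant-a segment, Δv = aΔt and Δx = v₀Δt + ½aΔt²; chain segment to segment.
0–6 s: v starts -5 cm/s; Δx = -5·6 + ½·11·6² = 168 cm; v ends 61 cm/s.
6–11 s: v starts 61 cm/s; Δx = 61·5 + ½·8·5² = 405 cm; v ends 101 cm/s.
11–16 s: v starts 101 cm/s; Δx = 101·5 + ½·11·5² = 642.5 cm; v ends 156 cm/s.
16–19 s: v starts 156 cm/s; Δx = 156·3 + ½·-3·3² = 454.5 cm; v ends 147 cm/s.
x(19) = 4 + Σ Δx = 1674 cm.

1674 cm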